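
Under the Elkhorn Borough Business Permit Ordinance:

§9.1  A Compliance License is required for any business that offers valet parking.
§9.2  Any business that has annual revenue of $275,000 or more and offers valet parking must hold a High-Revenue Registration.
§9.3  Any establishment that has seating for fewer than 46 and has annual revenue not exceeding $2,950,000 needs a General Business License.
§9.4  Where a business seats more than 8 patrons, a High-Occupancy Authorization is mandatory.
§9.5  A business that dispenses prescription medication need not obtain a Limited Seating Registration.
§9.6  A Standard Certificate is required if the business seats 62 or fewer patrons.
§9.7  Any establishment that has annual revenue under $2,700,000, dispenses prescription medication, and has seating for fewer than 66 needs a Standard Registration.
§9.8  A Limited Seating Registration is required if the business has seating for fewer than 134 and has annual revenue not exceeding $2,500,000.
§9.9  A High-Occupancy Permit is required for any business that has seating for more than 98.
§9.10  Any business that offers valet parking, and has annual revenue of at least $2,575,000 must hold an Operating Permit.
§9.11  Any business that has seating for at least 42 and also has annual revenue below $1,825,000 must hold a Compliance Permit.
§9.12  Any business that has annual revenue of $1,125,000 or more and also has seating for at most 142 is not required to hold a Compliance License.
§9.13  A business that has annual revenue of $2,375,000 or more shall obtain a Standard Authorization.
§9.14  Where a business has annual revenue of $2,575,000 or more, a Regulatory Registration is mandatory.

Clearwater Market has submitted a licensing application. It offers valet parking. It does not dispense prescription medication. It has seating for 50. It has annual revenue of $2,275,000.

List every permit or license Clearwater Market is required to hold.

§9.1 offers valet parking → Compliance License required.
§9.2 revenue $2,275,000 ≥ $275,000; offers valet parking → High-Revenue Registration required.
§9.3 seating 50 ≥ 46; revenue $2,275,000 ≤ $2,950,000 → General Business License not required.
§9.4 seating 50 > 8 → High-Occupancy Authorization required.
§9.5 does not dispense prescription medication → Limited Seating Registration exemption does not apply.
§9.6 seating 50 ≤ 62 → Standard Certificate required.
§9.7 revenue $2,275,000 < $2,700,000; does not dispense prescription medication; seating 50 < 66 → Standard Registration not required.
§9.8 seating 50 < 134; revenue $2,275,000 ≤ $2,500,000 → Limited Seating Registration required.
§9.9 seating 50 ≤ 98 → High-Occupancy Permit not required.
§9.10 offers valet parking; revenue $2,275,000 < $2,575,000 → Operating Permit not required.
§9.11 seating 50 ≥ 42; revenue $2,275,000 ≥ $1,825,000 → Compliance Permit not required.
§9.12 revenue $2,275,000 ≥ $1,125,000; seating 50 ≤ 142 → exempt from Compliance License.
§9.13 revenue $2,275,000 < $2,375,000 → Standard Authorization not required.
§9.14 revenue $2,275,000 < $2,575,000 → Regulatory Registration not required.

High-Occupancy Authorization, High-Revenue Registration, Limited Seating Registration, Standard Certificate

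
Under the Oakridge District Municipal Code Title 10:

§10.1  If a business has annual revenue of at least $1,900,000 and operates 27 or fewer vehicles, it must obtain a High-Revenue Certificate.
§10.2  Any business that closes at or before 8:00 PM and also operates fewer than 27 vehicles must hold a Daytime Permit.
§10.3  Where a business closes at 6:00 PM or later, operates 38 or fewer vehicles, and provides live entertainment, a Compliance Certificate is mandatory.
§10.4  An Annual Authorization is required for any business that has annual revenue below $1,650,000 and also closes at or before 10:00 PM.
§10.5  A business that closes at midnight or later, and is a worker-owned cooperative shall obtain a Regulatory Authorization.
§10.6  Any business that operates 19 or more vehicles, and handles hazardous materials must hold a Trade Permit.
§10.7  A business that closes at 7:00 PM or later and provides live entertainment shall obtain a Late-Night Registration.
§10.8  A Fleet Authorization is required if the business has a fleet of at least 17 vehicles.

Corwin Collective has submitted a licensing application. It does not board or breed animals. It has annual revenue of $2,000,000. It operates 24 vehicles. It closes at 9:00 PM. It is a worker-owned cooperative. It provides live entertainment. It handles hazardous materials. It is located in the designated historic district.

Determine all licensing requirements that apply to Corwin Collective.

Compliance Certificate, Fleet Authorization, High-Revenue Certificate, Late-Night Registration, Trade Permit

§10.1 revenue $2,000,000 ≥ $1,900,000; vehicles 24 ≤ 27 → High-Revenue Certificate required.
§10.2 closes 9:00 PM, after 8:00 PM; vehicles 24 < 27 → Daytime Permit not required.
§10.3 closes 9:00 PM, after 6:00 PM; vehicles 24 ≤ 38; provides live entertainment → Compliance Certificate required.
§10.4 revenue $2,000,000 ≥ $1,650,000; closes 9:00 PM, at/before 10:00 PM → Annual Authorization not required.
§10.5 closes 9:00 PM, at/before midnight; is a worker-owned cooperative → Regulatory Authorization not required.
§10.6 vehicles 24 ≥ 19; handles hazardous materials → Trade Permit required.
§10.7 closes 9:00 PM, after 7:00 PM; provides live entertainment → Late-Night Registration required.
§10.8 vehicles 24 ≥ 17 → Fleet Authorization required.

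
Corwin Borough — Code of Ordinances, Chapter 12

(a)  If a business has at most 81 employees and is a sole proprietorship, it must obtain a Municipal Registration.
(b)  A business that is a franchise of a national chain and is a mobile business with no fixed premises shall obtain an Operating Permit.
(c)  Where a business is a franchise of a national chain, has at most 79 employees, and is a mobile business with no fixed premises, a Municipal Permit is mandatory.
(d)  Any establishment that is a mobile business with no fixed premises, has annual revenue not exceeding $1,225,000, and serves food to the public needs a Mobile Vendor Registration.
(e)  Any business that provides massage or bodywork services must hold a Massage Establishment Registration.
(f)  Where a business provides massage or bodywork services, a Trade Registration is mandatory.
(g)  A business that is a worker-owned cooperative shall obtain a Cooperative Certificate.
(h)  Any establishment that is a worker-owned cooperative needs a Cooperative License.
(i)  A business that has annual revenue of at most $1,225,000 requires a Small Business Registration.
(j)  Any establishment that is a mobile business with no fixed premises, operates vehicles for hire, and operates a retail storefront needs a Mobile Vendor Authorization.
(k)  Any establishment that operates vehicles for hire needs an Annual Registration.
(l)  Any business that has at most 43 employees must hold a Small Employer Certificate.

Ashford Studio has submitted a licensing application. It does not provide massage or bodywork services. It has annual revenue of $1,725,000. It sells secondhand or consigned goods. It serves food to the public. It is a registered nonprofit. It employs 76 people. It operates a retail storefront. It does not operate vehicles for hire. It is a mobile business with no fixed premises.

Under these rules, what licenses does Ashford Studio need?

(a) employees 76 ≤ 81; is a registered nonprofit (not: is a sole proprietorship) → Municipal Registration not required.
(b) is a registered nonprofit (not: is a franchise of a national chain); is a mobile business with no fixed premises → Operating Permit not required.
(c) is a registered nonprofit (not: is a franchise of a national chain); employees 76 ≤ 79; is a mobile business with no fixed premises → Municipal Permit not required.
(d) is a mobile business with no fixed premises; revenue $1,725,000 > $1,225,000; serves food to the public → Mobile Vendor Registration not required.
(e) does not provide massage or bodywork services → Massage Establishment Registration not required.
(f) does not provide massage or bodywork services → Trade Registration not required.
(g) is a registered nonprofit (not: is a worker-owned cooperative) → Cooperative Certificate not required.
(h) is a registered nonprofit (not: is a worker-owned cooperative) → Cooperative License not required.
(i) revenue $1,725,000 > $1,225,000 → Small Business Registration not required.
(j) is a mobile business with no fixed premises; does not operate vehicles for hire; operates a retail storefront → Mobile Vendor Authorization not required.
(k) does not operate vehicles for hire → Annual Registration not required.
(l) employees 76 > 43 → Small Employer Certificate not required.

None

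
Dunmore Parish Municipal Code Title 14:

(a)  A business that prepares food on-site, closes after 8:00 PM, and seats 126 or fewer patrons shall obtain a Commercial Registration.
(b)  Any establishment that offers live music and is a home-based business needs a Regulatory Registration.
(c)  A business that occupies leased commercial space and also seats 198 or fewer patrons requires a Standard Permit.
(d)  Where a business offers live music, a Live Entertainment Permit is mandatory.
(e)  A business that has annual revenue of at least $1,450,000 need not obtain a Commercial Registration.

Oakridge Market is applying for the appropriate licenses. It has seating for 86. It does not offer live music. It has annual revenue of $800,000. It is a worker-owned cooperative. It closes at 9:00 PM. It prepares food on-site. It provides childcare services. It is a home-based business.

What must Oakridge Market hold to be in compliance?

Commercial Registration

(a) prepares food on-site; closes 9:00 PM, after 8:00 PM; seating 86 ≤ 126 → Commercial Registration required.
(b) does not offer live music; is a home-based business → Regulatory Registration not required.
(c) is a home-based business (not: occupies leased commercial space); seating 86 ≤ 198 → Standard Permit not required.
(d) does not offer live music → Live Entertainment Permit not required.
(e) revenue $800,000 < $1,450,000 → Commercial Registration exemption does not apply.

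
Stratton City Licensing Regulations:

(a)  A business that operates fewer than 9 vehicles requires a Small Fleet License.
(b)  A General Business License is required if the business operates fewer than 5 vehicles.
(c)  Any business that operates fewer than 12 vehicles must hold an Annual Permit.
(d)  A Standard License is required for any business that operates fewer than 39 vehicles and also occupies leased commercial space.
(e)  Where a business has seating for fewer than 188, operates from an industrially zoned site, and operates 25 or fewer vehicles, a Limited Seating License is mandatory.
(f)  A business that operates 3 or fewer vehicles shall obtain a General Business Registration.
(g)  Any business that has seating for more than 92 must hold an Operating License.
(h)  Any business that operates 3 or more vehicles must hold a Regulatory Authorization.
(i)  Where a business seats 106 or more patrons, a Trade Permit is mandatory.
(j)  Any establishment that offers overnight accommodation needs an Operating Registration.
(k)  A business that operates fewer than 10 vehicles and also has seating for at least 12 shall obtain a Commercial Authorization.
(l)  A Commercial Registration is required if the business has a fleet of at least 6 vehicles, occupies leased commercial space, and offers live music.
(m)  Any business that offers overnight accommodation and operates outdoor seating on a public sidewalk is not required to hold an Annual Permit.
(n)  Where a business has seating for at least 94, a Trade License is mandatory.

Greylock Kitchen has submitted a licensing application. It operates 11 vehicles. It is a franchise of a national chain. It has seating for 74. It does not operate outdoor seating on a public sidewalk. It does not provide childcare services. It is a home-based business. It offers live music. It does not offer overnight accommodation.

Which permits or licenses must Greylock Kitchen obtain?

(a) vehicles 11 ≥ 9 → Small Fleet License not required.
(b) vehicles 11 ≥ 5 → General Business License not required.
(c) vehicles 11 < 12 → Annual Permit required.
(d) vehicles 11 < 39; is a home-based business (not: occupies leased commercial space) → Standard License not required.
(e) seating 74 < 188; is a home-based business (not: operates from an industrially zoned site); vehicles 11 ≤ 25 → Limited Seating License not required.
(f) vehicles 11 > 3 → General Business Registration not required.
(g) seating 74 ≤ 92 → Operating License not required.
(h) vehicles 11 ≥ 3 → Regulatory Authorization required.
(i) seating 74 < 106 → Trade Permit not required.
(j) does not offer overnight accommodation → Operating Registration not required.
(k) vehicles 11 ≥ 10; seating 74 ≥ 12 → Commercial Authorization not required.
(l) vehicles 11 ≥ 6; is a home-based business (not: occupies leased commercial space); offers live music → Commercial Registration not required.
(m) does not offer overnight accommodation; does not operate outdoor seating on a public sidewalk → Annual Permit exemption does not apply.
(n) seating 74 < 94 → Trade License not required.

Annual Permit, Regulatory Authorization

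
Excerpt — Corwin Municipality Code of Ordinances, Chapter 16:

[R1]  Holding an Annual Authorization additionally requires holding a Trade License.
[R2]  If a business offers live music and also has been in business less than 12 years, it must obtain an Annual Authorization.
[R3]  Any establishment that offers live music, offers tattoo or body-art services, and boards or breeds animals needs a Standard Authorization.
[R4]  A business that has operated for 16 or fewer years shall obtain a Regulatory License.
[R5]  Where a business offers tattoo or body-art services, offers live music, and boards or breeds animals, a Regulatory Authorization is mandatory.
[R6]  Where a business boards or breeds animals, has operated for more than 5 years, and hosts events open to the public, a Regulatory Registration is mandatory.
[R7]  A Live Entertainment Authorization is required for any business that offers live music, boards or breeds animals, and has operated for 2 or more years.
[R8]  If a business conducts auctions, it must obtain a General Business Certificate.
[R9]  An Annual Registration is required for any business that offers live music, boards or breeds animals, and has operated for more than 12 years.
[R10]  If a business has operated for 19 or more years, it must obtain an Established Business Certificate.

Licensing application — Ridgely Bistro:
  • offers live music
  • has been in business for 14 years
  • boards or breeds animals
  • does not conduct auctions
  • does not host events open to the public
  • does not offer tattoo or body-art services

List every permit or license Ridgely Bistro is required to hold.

[R1] Annual Authorization is not required → no effect.
[R2] offers live music; years in business 14 ≥ 12 → Annual Authorization not required.
[R3] offers live music; does not offer tattoo or body-art services; boards or breeds animals → Standard Authorization not required.
[R4] years in business 14 ≤ 16 → Regulatory License required.
[R5] does not offer tattoo or body-art services; offers live music; boards or breeds animals → Regulatory Authorization not required.
[R6] boards or breeds animals; years in business 14 > 5; does not host events open to the public → Regulatory Registration not required.
[R7] offers live music; boards or breeds animals; years in business 14 ≥ 2 → Live Entertainment Authorization required.
[R8] does not conduct auctions → General Business Certificate not required.
[R9] offers live music; boards or breeds animals; years in business 14 > 12 → Annual Registration required.
[R10] years in business 14 < 19 → Established Business Certificate not required.

Annual Registration, Live Entertainment Authorization, Regulatory License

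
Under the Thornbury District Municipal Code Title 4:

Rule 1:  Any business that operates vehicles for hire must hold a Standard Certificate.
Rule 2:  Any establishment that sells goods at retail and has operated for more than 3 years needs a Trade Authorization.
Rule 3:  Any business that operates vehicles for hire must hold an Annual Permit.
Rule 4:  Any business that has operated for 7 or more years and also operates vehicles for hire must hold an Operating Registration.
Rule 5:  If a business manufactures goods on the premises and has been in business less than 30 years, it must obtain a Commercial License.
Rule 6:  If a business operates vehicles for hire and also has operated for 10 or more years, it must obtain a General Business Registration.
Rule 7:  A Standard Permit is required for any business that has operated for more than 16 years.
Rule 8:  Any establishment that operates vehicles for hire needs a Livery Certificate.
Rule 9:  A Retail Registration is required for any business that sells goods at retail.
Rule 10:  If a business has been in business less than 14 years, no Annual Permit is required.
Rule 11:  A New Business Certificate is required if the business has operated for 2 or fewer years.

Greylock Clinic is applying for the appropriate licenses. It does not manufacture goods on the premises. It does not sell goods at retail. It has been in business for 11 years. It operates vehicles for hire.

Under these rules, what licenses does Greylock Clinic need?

General Business Registration, Livery Certificate, Operating Registration, Standard Certificate

Rule 1: operates vehicles for hire → Standard Certificate required.
Rule 2: does not sell goods at retail; years in business 11 > 3 → Trade Authorization not required.
Rule 3: operates vehicles for hire → Annual Permit required.
Rule 4: years in business 11 ≥ 7; operates vehicles for hire → Operating Registration required.
Rule 5: does not manufacture goods on the premises; years in business 11 < 30 → Commercial License not required.
Rule 6: operates vehicles for hire; years in business 11 ≥ 10 → General Business Registration required.
Rule 7: years in business 11 ≤ 16 → Standard Permit not required.
Rule 8: operates vehicles for hire → Livery Certificate required.
Rule 9: does not sell goods at retail → Retail Registration not required.
Rule 10: years in business 11 < 14 → exempt from Annual Permit.
Rule 11: years in business 11 > 2 → New Business Certificate not required.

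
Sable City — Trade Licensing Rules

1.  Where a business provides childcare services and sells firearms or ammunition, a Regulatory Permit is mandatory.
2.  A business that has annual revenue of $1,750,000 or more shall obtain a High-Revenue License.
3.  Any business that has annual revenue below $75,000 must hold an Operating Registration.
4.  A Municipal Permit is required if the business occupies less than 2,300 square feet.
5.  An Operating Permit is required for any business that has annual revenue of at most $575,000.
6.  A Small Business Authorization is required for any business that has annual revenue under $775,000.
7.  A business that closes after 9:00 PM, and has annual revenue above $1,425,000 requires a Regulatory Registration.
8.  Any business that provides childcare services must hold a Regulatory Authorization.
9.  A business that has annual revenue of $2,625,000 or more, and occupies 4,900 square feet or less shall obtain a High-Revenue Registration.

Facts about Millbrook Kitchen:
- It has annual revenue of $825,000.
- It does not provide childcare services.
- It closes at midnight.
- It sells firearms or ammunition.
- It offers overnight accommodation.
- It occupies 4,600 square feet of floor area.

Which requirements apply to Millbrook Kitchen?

None

1. does not provide childcare services; sells firearms or ammunition → Regulatory Permit not required.
2. revenue $825,000 < $1,750,000 → High-Revenue License not required.
3. revenue $825,000 ≥ $75,000 → Operating Registration not required.
4. floor area 4,600 square feet ≥ 2,300 square feet → Municipal Permit not required.
5. revenue $825,000 > $575,000 → Operating Permit not required.
6. revenue $825,000 ≥ $775,000 → Small Business Authorization not required.
7. closes midnight, after 9:00 PM; revenue $825,000 ≤ $1,425,000 → Regulatory Registration not required.
8. does not provide childcare services → Regulatory Authorization not required.
9. revenue $825,000 < $2,625,000; floor area 4,600 square feet ≤ 4,900 square feet → High-Revenue Registration not required.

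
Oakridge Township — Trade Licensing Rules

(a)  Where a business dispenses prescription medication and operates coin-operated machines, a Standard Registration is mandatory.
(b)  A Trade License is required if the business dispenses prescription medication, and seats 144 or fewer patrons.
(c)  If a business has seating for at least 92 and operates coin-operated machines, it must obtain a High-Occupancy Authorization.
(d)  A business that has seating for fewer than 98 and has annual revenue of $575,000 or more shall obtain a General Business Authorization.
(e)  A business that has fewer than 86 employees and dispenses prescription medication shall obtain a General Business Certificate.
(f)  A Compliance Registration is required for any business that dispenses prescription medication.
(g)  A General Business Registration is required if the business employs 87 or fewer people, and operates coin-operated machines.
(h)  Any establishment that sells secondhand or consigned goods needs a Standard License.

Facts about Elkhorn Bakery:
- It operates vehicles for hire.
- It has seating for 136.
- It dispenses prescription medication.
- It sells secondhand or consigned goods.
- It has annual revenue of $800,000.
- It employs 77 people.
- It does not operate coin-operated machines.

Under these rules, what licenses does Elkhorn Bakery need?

Compliance Registration, General Business Certificate, Standard License, Trade License

(a) dispenses prescription medication; does not operate coin-operated machines → Standard Registration not required.
(b) dispenses prescription medication; seating 136 ≤ 144 → Trade License required.
(c) seating 136 ≥ 92; does not operate coin-operated machines → High-Occupancy Authorization not required.
(d) seating 136 ≥ 98; revenue $800,000 ≥ $575,000 → General Business Authorization not required.
(e) employees 77 < 86; dispenses prescription medication → General Business Certificate required.
(f) dispenses prescription medication → Compliance Registration required.
(g) employees 77 ≤ 87; does not operate coin-operated machines → General Business Registration not required.
(h) sells secondhand or consigned goods → Standard License required.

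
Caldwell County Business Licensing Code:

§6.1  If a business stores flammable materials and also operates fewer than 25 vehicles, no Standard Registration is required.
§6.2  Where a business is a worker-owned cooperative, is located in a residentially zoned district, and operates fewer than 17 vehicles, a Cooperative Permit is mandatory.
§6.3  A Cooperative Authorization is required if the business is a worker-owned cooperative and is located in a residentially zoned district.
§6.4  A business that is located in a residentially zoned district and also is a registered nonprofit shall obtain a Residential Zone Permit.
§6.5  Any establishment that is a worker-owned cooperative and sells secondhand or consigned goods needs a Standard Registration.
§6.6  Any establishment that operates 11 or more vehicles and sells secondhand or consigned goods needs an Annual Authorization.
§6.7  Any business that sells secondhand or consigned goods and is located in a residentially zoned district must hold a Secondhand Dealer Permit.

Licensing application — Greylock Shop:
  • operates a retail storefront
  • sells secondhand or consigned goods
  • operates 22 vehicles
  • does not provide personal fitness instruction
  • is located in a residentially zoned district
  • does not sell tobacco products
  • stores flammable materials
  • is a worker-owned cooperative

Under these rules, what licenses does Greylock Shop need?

Annual Authorization, Cooperative Authorization, Secondhand Dealer Permit

§6.1 stores flammable materials; vehicles 22 < 25 → exempt from Standard Registration.
§6.2 is a worker-owned cooperative; is located in a residentially zoned district; vehicles 22 ≥ 17 → Cooperative Permit not required.
§6.3 is a worker-owned cooperative; is located in a residentially zoned district → Cooperative Authorization required.
§6.4 is located in a residentially zoned district; is a worker-owned cooperative (not: is a registered nonprofit) → Residential Zone Permit not required.
§6.5 is a worker-owned cooperative; sells secondhand or consigned goods → Standard Registration required.
§6.6 vehicles 22 ≥ 11; sells secondhand or consigned goods → Annual Authorization required.
§6.7 sells secondhand or consigned goods; is located in a residentially zoned district → Secondhand Dealer Permit required.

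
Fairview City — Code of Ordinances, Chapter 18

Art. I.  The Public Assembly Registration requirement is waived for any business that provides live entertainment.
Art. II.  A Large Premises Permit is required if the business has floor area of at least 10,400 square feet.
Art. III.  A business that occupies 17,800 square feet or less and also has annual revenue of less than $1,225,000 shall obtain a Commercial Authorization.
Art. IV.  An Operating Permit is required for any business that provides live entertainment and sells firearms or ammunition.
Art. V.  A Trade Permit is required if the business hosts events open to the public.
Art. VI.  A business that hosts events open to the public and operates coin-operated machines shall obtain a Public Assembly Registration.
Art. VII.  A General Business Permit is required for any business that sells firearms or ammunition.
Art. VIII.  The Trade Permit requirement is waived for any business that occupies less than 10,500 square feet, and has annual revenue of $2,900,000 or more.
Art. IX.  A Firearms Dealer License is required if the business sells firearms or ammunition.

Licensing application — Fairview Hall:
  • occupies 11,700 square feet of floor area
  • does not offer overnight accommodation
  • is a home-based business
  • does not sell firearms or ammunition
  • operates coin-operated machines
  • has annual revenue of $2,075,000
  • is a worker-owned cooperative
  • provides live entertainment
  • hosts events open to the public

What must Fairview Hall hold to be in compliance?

Art. I. provides live entertainment → exempt from Public Assembly Registration.
Art. II. floor area 11,700 square feet ≥ 10,400 square feet → Large Premises Permit required.
Art. III. floor area 11,700 square feet ≤ 17,800 square feet; revenue $2,075,000 ≥ $1,225,000 → Commercial Authorization not required.
Art. IV. provides live entertainment; does not sell firearms or ammunition → Operating Permit not required.
Art. V. hosts events open to the public → Trade Permit required.
Art. VI. hosts events open to the public; operates coin-operated machines → Public Assembly Registration required.
Art. VII. does not sell firearms or ammunition → General Business Permit not required.
Art. VIII. floor area 11,700 square feet ≥ 10,500 square feet; revenue $2,075,000 < $2,900,000 → Trade Permit exemption does not apply.
Art. IX. does not sell firearms or ammunition → Firearms Dealer License not required.

Large Premises Permit, Trade Permit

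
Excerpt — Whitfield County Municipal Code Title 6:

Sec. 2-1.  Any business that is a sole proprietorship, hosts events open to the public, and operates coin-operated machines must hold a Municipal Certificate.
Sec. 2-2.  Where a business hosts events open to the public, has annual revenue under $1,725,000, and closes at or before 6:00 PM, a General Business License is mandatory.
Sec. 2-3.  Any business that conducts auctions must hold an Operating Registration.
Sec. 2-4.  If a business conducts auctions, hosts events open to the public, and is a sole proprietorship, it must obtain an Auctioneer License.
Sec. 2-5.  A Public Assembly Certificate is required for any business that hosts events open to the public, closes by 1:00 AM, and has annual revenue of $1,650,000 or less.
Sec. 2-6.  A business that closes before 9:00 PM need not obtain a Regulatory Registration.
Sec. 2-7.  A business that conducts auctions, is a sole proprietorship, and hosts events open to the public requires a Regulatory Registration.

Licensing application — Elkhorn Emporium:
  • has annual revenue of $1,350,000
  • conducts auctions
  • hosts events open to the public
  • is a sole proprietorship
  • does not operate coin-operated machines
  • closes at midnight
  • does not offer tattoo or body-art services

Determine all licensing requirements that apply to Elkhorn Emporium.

Sec. 2-1. is a sole proprietorship; hosts events open to the public; does not operate coin-operated machines → Municipal Certificate not required.
Sec. 2-2. hosts events open to the public; revenue $1,350,000 < $1,725,000; closes midnight, after 6:00 PM → General Business License not required.
Sec. 2-3. conducts auctions → Operating Registration required.
Sec. 2-4. conducts auctions; hosts events open to the public; is a sole proprietorship → Auctioneer License required.
Sec. 2-5. hosts events open to the public; closes midnight, at/before 1:00 AM; revenue $1,350,000 ≤ $1,650,000 → Public Assembly Certificate required.
Sec. 2-6. closes midnight, after 9:00 PM → Regulatory Registration exemption does not apply.
Sec. 2-7. conducts auctions; is a sole proprietorship; hosts events open to the public → Regulatory Registration required.

Auctioneer License, Operating Registration, Public Assembly Certificate, Regulatory Registration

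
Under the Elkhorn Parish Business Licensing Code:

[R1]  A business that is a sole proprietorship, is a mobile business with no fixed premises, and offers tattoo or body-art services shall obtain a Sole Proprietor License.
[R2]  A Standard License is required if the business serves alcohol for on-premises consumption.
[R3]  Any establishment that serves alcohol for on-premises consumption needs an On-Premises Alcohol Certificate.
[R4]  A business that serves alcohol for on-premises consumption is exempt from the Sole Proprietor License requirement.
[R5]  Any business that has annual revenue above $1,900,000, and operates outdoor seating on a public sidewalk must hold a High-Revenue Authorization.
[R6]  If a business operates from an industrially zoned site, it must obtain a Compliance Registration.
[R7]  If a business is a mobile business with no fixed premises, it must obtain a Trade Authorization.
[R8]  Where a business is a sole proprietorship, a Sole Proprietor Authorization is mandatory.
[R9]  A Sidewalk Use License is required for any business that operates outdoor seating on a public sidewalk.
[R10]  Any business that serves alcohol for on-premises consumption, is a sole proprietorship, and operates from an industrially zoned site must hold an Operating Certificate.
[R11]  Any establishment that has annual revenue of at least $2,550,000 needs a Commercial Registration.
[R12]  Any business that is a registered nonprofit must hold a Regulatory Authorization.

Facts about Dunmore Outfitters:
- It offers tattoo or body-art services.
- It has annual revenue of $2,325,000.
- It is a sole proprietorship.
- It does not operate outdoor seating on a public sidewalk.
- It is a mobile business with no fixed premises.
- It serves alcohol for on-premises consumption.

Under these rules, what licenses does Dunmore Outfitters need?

[R1] is a sole proprietorship; is a mobile business with no fixed premises; offers tattoo or body-art services → Sole Proprietor License required.
[R2] serves alcohol for on-premises consumption → Standard License required.
[R3] serves alcohol for on-premises consumption → On-Premises Alcohol Certificate required.
[R4] serves alcohol for on-premises consumption → exempt from Sole Proprietor License.
[R5] revenue $2,325,000 > $1,900,000; does not operate outdoor seating on a public sidewalk → High-Revenue Authorization not required.
[R6] is a mobile business with no fixed premises (not: operates from an industrially zoned site) → Compliance Registration not required.
[R7] is a mobile business with no fixed premises → Trade Authorization required.
[R8] is a sole proprietorship → Sole Proprietor Authorization required.
[R9] does not operate outdoor seating on a public sidewalk → Sidewalk Use License not required.
[R10] serves alcohol for on-premises consumption; is a sole proprietorship; is a mobile business with no fixed premises (not: operates from an industrially zoned site) → Operating Certificate not required.
[R11] revenue $2,325,000 < $2,550,000 → Commercial Registration not required.
[R12] is a sole proprietorship (not: is a registered nonprofit) → Regulatory Authorization not required.

On-Premises Alcohol Certificate, Sole Proprietor Authorization, Standard License, Trade Authorization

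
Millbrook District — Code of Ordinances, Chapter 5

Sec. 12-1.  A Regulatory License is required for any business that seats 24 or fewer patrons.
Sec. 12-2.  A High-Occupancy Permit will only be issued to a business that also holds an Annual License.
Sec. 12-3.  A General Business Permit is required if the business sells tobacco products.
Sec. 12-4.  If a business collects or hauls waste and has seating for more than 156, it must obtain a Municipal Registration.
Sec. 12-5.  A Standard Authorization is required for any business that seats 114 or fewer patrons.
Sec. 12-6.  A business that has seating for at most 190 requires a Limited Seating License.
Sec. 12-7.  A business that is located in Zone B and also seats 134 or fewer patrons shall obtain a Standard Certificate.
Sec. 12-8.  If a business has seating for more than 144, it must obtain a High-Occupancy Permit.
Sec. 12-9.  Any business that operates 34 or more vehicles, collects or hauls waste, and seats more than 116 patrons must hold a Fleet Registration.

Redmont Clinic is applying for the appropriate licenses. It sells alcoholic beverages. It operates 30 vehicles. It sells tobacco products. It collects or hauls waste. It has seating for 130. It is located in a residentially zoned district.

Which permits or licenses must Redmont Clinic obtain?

Sec. 12-1. seating 130 > 24 → Regulatory License not required.
Sec. 12-2. High-Occupancy Permit is not required → no effect.
Sec. 12-3. sells tobacco products → General Business Permit required.
Sec. 12-4. collects or hauls waste; seating 130 ≤ 156 → Municipal Registration not required.
Sec. 12-5. seating 130 > 114 → Standard Authorization not required.
Sec. 12-6. seating 130 ≤ 190 → Limited Seating License required.
Sec. 12-7. is located in a residentially zoned district (not: is located in Zone B); seating 130 ≤ 134 → Standard Certificate not required.
Sec. 12-8. seating 130 ≤ 144 → High-Occupancy Permit not required.
Sec. 12-9. vehicles 30 < 34; collects or hauls waste; seating 130 > 116 → Fleet Registration not required.

General Business Permit, Limited Seating License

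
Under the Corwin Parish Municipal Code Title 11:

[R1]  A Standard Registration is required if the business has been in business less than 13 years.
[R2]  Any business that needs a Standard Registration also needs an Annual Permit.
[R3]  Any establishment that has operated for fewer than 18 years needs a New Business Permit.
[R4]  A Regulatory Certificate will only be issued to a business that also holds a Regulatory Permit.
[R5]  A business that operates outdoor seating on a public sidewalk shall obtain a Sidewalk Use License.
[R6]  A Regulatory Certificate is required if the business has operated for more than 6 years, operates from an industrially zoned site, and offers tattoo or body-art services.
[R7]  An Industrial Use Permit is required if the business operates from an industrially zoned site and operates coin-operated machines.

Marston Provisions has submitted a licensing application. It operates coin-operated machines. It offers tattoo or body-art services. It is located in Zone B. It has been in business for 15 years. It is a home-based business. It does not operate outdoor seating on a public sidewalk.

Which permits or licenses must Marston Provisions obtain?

[R1] years in business 15 ≥ 13 → Standard Registration not required.
[R2] Standard Registration is not required → no effect.
[R3] years in business 15 < 18 → New Business Permit required.
[R4] Regulatory Certificate is not required → no effect.
[R5] does not operate outdoor seating on a public sidewalk → Sidewalk Use License not required.
[R6] years in business 15 > 6; is a home-based business (not: operates from an industrially zoned site); offers tattoo or body-art services → Regulatory Certificate not required.
[R7] is a home-based business (not: operates from an industrially zoned site); operates coin-operated machines → Industrial Use Permit not required.

New Business Permit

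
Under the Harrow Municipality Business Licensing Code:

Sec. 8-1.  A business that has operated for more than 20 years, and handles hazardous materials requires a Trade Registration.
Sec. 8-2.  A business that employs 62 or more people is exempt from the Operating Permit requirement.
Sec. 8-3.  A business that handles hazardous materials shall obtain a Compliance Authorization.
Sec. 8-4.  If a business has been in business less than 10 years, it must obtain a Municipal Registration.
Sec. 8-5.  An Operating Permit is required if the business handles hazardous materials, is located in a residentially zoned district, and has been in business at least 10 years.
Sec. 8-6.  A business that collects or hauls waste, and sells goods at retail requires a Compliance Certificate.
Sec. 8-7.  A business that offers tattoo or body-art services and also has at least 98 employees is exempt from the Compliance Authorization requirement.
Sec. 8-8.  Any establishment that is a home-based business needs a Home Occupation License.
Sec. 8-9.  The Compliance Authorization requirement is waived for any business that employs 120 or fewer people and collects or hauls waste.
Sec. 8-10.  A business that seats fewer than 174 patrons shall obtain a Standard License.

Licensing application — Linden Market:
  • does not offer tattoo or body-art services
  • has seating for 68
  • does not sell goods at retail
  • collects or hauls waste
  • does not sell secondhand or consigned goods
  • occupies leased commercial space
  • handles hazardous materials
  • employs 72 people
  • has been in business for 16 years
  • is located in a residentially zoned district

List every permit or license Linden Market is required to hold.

Standard License

Sec. 8-1. years in business 16 ≤ 20; handles hazardous materials → Trade Registration not required.
Sec. 8-2. employees 72 ≥ 62 → exempt from Operating Permit.
Sec. 8-3. handles hazardous materials → Compliance Authorization required.
Sec. 8-4. years in business 16 ≥ 10 → Municipal Registration not required.
Sec. 8-5. handles hazardous materials; is located in a residentially zoned district; years in business 16 ≥ 10 → Operating Permit required.
Sec. 8-6. collects or hauls waste; does not sell goods at retail → Compliance Certificate not required.
Sec. 8-7. does not offer tattoo or body-art services; employees 72 < 98 → Compliance Authorization exemption does not apply.
Sec. 8-8. occupies leased commercial space (not: is a home-based business) → Home Occupation License not required.
Sec. 8-9. employees 72 ≤ 120; collects or hauls waste → exempt from Compliance Authorization.
Sec. 8-10. seating 68 < 174 → Standard License required.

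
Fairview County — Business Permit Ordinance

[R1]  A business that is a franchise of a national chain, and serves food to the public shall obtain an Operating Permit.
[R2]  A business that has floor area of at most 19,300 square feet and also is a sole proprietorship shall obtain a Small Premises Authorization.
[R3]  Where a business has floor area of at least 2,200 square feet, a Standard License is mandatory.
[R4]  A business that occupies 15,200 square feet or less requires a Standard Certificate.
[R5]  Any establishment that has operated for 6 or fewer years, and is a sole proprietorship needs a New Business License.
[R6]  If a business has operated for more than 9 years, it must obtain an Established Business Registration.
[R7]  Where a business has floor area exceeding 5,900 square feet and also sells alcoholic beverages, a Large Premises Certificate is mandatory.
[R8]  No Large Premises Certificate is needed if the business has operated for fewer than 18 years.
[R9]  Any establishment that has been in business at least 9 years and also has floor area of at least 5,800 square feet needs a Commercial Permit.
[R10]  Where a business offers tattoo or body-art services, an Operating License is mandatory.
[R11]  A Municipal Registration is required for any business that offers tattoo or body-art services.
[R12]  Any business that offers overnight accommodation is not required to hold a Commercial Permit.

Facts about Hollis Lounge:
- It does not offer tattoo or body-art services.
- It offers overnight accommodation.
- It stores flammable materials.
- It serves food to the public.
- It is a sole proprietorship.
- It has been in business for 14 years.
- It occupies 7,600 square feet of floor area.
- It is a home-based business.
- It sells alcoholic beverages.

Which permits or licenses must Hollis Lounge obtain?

Established Business Registration, Small Premises Authorization, Standard Certificate, Standard License

[R1] is a sole proprietorship (not: is a franchise of a national chain); serves food to the public → Operating Permit not required.
[R2] floor area 7,600 square feet ≤ 19,300 square feet; is a sole proprietorship → Small Premises Authorization required.
[R3] floor area 7,600 square feet ≥ 2,200 square feet → Standard License required.
[R4] floor area 7,600 square feet ≤ 15,200 square feet → Standard Certificate required.
[R5] years in business 14 > 6; is a sole proprietorship → New Business License not required.
[R6] years in business 14 > 9 → Established Business Registration required.
[R7] floor area 7,600 square feet > 5,900 square feet; sells alcoholic beverages → Large Premises Certificate required.
[R8] years in business 14 < 18 → exempt from Large Premises Certificate.
[R9] years in business 14 ≥ 9; floor area 7,600 square feet ≥ 5,800 square feet → Commercial Permit required.
[R10] does not offer tattoo or body-art services → Operating License not required.
[R11] does not offer tattoo or body-art services → Municipal Registration not required.
[R12] offers overnight accommodation → exempt from Commercial Permit.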